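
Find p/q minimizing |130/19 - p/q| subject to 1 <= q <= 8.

Expand x = 130/19 as a continued fraction with the Euclidean algorithm:
  130 = 6*19 + 16, so a_0 = 6.
  19 = 1*16 + 3, so a_1 = 1.
  16 = 5*3 + 1, so a_2 = 5.
  3 = 3*1 + 0, so a_3 = 3.
so x = [6; 1, 5, 3].
Convergents (p_i = a_i*p_{i-1} + p_{i-2}, q_i = a_i*q_{i-1} + q_{i-2} with p_{-2}=0, p_{-1}=1, q_{-2}=1, q_{-1}=0), until the denominator exceeds 8:
  i=0: a_0=6, p_0 = 6*1 + 0 = 6, q_0 = 6*0 + 1 = 1.
  i=1: a_1=1, p_1 = 1*6 + 1 = 7, q_1 = 1*1 + 0 = 1.
  i=2: a_2=5, p_2 = 5*7 + 6 = 41, q_2 = 5*1 + 1 = 6.
  i=3: a_3=3, p_3 = 3*41 + 7 = 130, q_3 = 3*6 + 1 = 19.
q_3 = 19 > 8, so the last convergent with denominator <= 8 is p_2/q_2 = 41/6.
The closest fraction with denominator <= 8 is either p_2/q_2 or the intermediate fraction (k*p_2 + p_1)/(k*q_2 + q_1) with the largest k >= 1 whose denominator stays <= 8; these approach x as k grows, and every other convergent or intermediate fraction in range is farther away.
Largest k: floor((8 - q_1)/q_2) = floor((8 - 1)/6) = 1.
That gives (1*41 + 7)/(1*6 + 1) = 48/7.
Compare the errors: |x - 41/6| = |130*6 - 41*19|/(19*6) = 1/114, and |x - 48/7| = |130*7 - 48*19|/(19*7) = 2/133.
Cross-multiplying, 1*133 = 133 < 228 = 2*114, so 1/114 is smaller: the convergent 41/6 is closer to x than 48/7.

41/6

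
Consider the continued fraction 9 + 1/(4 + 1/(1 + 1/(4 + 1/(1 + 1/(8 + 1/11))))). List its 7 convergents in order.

Using the convergent recurrence p_i = a_i*p_{i-1} + p_{i-2}, q_i = a_i*q_{i-1} + q_{i-2} with p_{-2}=0, p_{-1}=1, q_{-2}=1, q_{-1}=0:
  i=0: a_0=9, p_0 = 9*1 + 0 = 9, q_0 = 9*0 + 1 = 1.
  i=1: a_1=4, p_1 = 4*9 + 1 = 37, q_1 = 4*1 + 0 = 4.
  i=2: a_2=1, p_2 = 1*37 + 9 = 46, q_2 = 1*4 + 1 = 5.
  i=3: a_3=4, p_3 = 4*46 + 37 = 221, q_3 = 4*5 + 4 = 24.
  i=4: a_4=1, p_4 = 1*221 + 46 = 267, q_4 = 1*24 + 5 = 29.
  i=5: a_5=8, p_5 = 8*267 + 221 = 2357, q_5 = 8*29 + 24 = 256.
  i=6: a_6=11, p_6 = 11*2357 + 267 = 26194, q_6 = 11*256 + 29 = 2845.

9/1, 37/4, 46/5, 221/24, 267/29, 2357/256, 26194/2845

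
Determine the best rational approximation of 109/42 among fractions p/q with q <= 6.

Expand x = 109/42 as a continued fraction with the Euclidean algorithm:
  109 = 2*42 + 25, so a_0 = 2.
  42 = 1*25 + 17, so a_1 = 1.
  25 = 1*17 + 8, so a_2 = 1.
  17 = 2*8 + 1, so a_3 = 2.
  8 = 8*1 + 0, so a_4 = 8.
so x = [2; 1, 1, 2, 8].
Convergents (p_i = a_i*p_{i-1} + p_{i-2}, q_i = a_i*q_{i-1} + q_{i-2} with p_{-2}=0, p_{-1}=1, q_{-2}=1, q_{-1}=0), until the denominator exceeds 6:
  i=0: a_0=2, p_0 = 2*1 + 0 = 2, q_0 = 2*0 + 1 = 1.
  i=1: a_1=1, p_1 = 1*2 + 1 = 3, q_1 = 1*1 + 0 = 1.
  i=2: a_2=1, p_2 = 1*3 + 2 = 5, q_2 = 1*1 + 1 = 2.
  i=3: a_3=2, p_3 = 2*5 + 3 = 13, q_3 = 2*2 + 1 = 5.
  i=4: a_4=8, p_4 = 8*13 + 5 = 109, q_4 = 8*5 + 2 = 42.
q_4 = 42 > 6, so the last convergent with denominator <= 6 is p_3/q_3 = 13/5.
The closest fraction with denominator <= 6 is either p_3/q_3 or the intermediate fraction (k*p_3 + p_2)/(k*q_3 + q_2) with the largest k >= 1 whose denominator stays <= 6; these approach x as k grows, and every other convergent or intermediate fraction in range is farther away.
Largest k: floor((6 - q_2)/q_3) = floor((6 - 2)/5) = 0.
Since k = 0, no intermediate fraction beyond p_3/q_3 has denominator <= 6, so the convergent 13/5 is the closest (its error is |109*5 - 13*42|/(42*5) = 1/210).

13/5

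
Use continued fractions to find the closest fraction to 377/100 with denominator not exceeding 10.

34/9

Expand x = 377/100 as a continued fraction with the Euclidean algorithm:
  377 = 3*100 + 77, so a_0 = 3.
  100 = 1*77 + 23, so a_1 = 1.
  77 = 3*23 + 8, so a_2 = 3.
  23 = 2*8 + 7, so a_3 = 2.
  8 = 1*7 + 1, so a_4 = 1.
  7 = 7*1 + 0, so a_5 = 7.
so x = [3; 1, 3, 2, 1, 7].
Convergents (p_i = a_i*p_{i-1} + p_{i-2}, q_i = a_i*q_{i-1} + q_{i-2} with p_{-2}=0, p_{-1}=1, q_{-2}=1, q_{-1}=0), until the denominator exceeds 10:
  i=0: a_0=3, p_0 = 3*1 + 0 = 3, q_0 = 3*0 + 1 = 1.
  i=1: a_1=1, p_1 = 1*3 + 1 = 4, q_1 = 1*1 + 0 = 1.
  i=2: a_2=3, p_2 = 3*4 + 3 = 15, q_2 = 3*1 + 1 = 4.
  i=3: a_3=2, p_3 = 2*15 + 4 = 34, q_3 = 2*4 + 1 = 9.
  i=4: a_4=1, p_4 = 1*34 + 15 = 49, q_4 = 1*9 + 4 = 13.
q_4 = 13 > 10, so the last convergent with denominator <= 10 is p_3/q_3 = 34/9.
The closest fraction with denominator <= 10 is either p_3/q_3 or the intermediate fraction (k*p_3 + p_2)/(k*q_3 + q_2) with the largest k >= 1 whose denominator stays <= 10; these approach x as k grows, and every other convergent or intermediate fraction in range is farther away.
Largest k: floor((10 - q_2)/q_3) = floor((10 - 4)/9) = 0.
Since k = 0, no intermediate fraction beyond p_3/q_3 has denominator <= 10, so the convergent 34/9 is the closest (its error is |377*9 - 34*100|/(100*9) = 7/900).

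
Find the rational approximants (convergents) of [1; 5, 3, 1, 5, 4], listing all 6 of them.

Using the convergent recurrence p_i = a_i*p_{i-1} + p_{i-2}, q_i = a_i*q_{i-1} + q_{i-2} with p_{-2}=0, p_{-1}=1, q_{-2}=1, q_{-1}=0:
  i=0: a_0=1, p_0 = 1*1 + 0 = 1, q_0 = 1*0 + 1 = 1.
  i=1: a_1=5, p_1 = 5*1 + 1 = 6, q_1 = 5*1 + 0 = 5.
  i=2: a_2=3, p_2 = 3*6 + 1 = 19, q_2 = 3*5 + 1 = 16.
  i=3: a_3=1, p_3 = 1*19 + 6 = 25, q_3 = 1*16 + 5 = 21.
  i=4: a_4=5, p_4 = 5*25 + 19 = 144, q_4 = 5*21 + 16 = 121.
  i=5: a_5=4, p_5 = 4*144 + 25 = 601, q_5 = 4*121 + 21 = 505.

1/1, 6/5, 19/16, 25/21, 144/121, 601/505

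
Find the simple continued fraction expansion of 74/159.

[0; 2, 6, 1, 2, 1, 2]

Run the Euclidean algorithm on 74 and 159; the successive quotients are the partial quotients a_0, a_1, ... (each step inverts the fractional part left over by the previous one):
  74 = 0*159 + 74, so a_0 = 0.
  159 = 2*74 + 11, so a_1 = 2.
  74 = 6*11 + 8, so a_2 = 6.
  11 = 1*8 + 3, so a_3 = 1.
  8 = 2*3 + 2, so a_4 = 2.
  3 = 1*2 + 1, so a_5 = 1.
  2 = 2*1 + 0, so a_6 = 2.
The remainder reaches 0 after 7 divisions, so the expansion has 7 partial quotients, read off in order.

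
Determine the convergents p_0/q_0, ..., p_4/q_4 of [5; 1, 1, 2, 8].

Using the convergent recurrence p_i = a_i*p_{i-1} + p_{i-2}, q_i = a_i*q_{i-1} + q_{i-2} with p_{-2}=0, p_{-1}=1, q_{-2}=1, q_{-1}=0:
  i=0: a_0=5, p_0 = 5*1 + 0 = 5, q_0 = 5*0 + 1 = 1.
  i=1: a_1=1, p_1 = 1*5 + 1 = 6, q_1 = 1*1 + 0 = 1.
  i=2: a_2=1, p_2 = 1*6 + 5 = 11, q_2 = 1*1 + 1 = 2.
  i=3: a_3=2, p_3 = 2*11 + 6 = 28, q_3 = 2*2 + 1 = 5.
  i=4: a_4=8, p_4 = 8*28 + 11 = 235, q_4 = 8*5 + 2 = 42.

5/1, 6/1, 11/2, 28/5, 235/42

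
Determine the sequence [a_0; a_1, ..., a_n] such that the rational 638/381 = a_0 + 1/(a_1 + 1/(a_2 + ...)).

Run the Euclidean algorithm on 638 and 381; the successive quotients are the partial quotients a_0, a_1, ... (each step inverts the fractional part left over by the previous one):
  638 = 1*381 + 257, so a_0 = 1.
  381 = 1*257 + 124, so a_1 = 1.
  257 = 2*124 + 9, so a_2 = 2.
  124 = 13*9 + 7, so a_3 = 13.
  9 = 1*7 + 2, so a_4 = 1.
  7 = 3*2 + 1, so a_5 = 3.
  2 = 2*1 + 0, so a_6 = 2.
The remainder reaches 0 after 7 divisions, so the expansion has 7 partial quotients, read off in order.

[1; 1, 2, 13, 1, 3, 2]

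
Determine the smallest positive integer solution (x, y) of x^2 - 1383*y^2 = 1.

(x, y) = (1294948, 34821)

First expand sqrt(1383) as a continued fraction. With x_i = (sqrt(1383) + m_i)/d_i and (m_0, d_0) = (0, 1): a_0 = floor(sqrt(1383)) = 37, since 37^2 = 1369 <= 1383 < 1444 = 38^2.
Iterate m_{i+1} = d_i*a_i - m_i, d_{i+1} = (1383 - m_{i+1}^2)/d_i, a_{i+1} = floor((a_0 + m_{i+1})/d_{i+1}):
  m_1 = 1*37 - 0 = 37, d_1 = (1383 - 37^2)/1 = 14/1 = 14, a_1 = floor((37 + 37)/14) = 5.
  m_2 = 14*5 - 37 = 33, d_2 = (1383 - 33^2)/14 = 294/14 = 21, a_2 = floor((37 + 33)/21) = 3.
  m_3 = 21*3 - 33 = 30, d_3 = (1383 - 30^2)/21 = 483/21 = 23, a_3 = floor((37 + 30)/23) = 2.
  m_4 = 23*2 - 30 = 16, d_4 = (1383 - 16^2)/23 = 1127/23 = 49, a_4 = floor((37 + 16)/49) = 1.
  m_5 = 49*1 - 16 = 33, d_5 = (1383 - 33^2)/49 = 294/49 = 6, a_5 = floor((37 + 33)/6) = 11.
  m_6 = 6*11 - 33 = 33, d_6 = (1383 - 33^2)/6 = 294/6 = 49, a_6 = floor((37 + 33)/49) = 1.
  m_7 = 49*1 - 33 = 16, d_7 = (1383 - 16^2)/49 = 1127/49 = 23, a_7 = floor((37 + 16)/23) = 2.
  m_8 = 23*2 - 16 = 30, d_8 = (1383 - 30^2)/23 = 483/23 = 21, a_8 = floor((37 + 30)/21) = 3.
  m_9 = 21*3 - 30 = 33, d_9 = (1383 - 33^2)/21 = 294/21 = 14, a_9 = floor((37 + 33)/14) = 5.
  m_10 = 14*5 - 33 = 37, d_10 = (1383 - 37^2)/14 = 14/14 = 1, a_10 = floor((37 + 37)/1) = 74.
  m_11 = 1*74 - 37 = 37, d_11 = (1383 - 37^2)/1 = 14/1 = 14: (m_11, d_11) = (m_1, d_1) = (37, 14), so from here the quotients repeat a_1, ..., a_10; the period length is 10.
So sqrt(1383) = [37; (5, 3, 2, 1, 11, 1, 2, 3, 5, 74)] with period length k = 10.
k is even, so the fundamental solution of x^2 - 1383y^2 = 1 is (p_{k-1}, q_{k-1}) = (p_9, q_9); compute convergents through index 9.
Convergents (p_i = a_i*p_{i-1} + p_{i-2}, q_i = a_i*q_{i-1} + q_{i-2} with p_{-2}=0, p_{-1}=1, q_{-2}=1, q_{-1}=0):
  i=0: a_0=37, p_0 = 37*1 + 0 = 37, q_0 = 37*0 + 1 = 1.
  i=1: a_1=5, p_1 = 5*37 + 1 = 186, q_1 = 5*1 + 0 = 5.
  i=2: a_2=3, p_2 = 3*186 + 37 = 595, q_2 = 3*5 + 1 = 16.
  i=3: a_3=2, p_3 = 2*595 + 186 = 1376, q_3 = 2*16 + 5 = 37.
  i=4: a_4=1, p_4 = 1*1376 + 595 = 1971, q_4 = 1*37 + 16 = 53.
  i=5: a_5=11, p_5 = 11*1971 + 1376 = 23057, q_5 = 11*53 + 37 = 620.
  i=6: a_6=1, p_6 = 1*23057 + 1971 = 25028, q_6 = 1*620 + 53 = 673.
  i=7: a_7=2, p_7 = 2*25028 + 23057 = 73113, q_7 = 2*673 + 620 = 1966.
  i=8: a_8=3, p_8 = 3*73113 + 25028 = 244367, q_8 = 3*1966 + 673 = 6571.
  i=9: a_9=5, p_9 = 5*244367 + 73113 = 1294948, q_9 = 5*6571 + 1966 = 34821.
Check: 1294948^2 - 1383*34821^2 = 1676890322704 - 1676890322703 = 1, so (x, y) = (1294948, 34821) solves the equation, and by the theorem it is the least positive solution.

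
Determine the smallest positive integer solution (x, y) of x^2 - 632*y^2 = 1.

(x, y) = (7743, 308)

First expand sqrt(632) as a continued fraction. With x_i = (sqrt(632) + m_i)/d_i and (m_0, d_0) = (0, 1): a_0 = floor(sqrt(632)) = 25, since 25^2 = 625 <= 632 < 676 = 26^2.
Iterate m_{i+1} = d_i*a_i - m_i, d_{i+1} = (632 - m_{i+1}^2)/d_i, a_{i+1} = floor((a_0 + m_{i+1})/d_{i+1}):
  m_1 = 1*25 - 0 = 25, d_1 = (632 - 25^2)/1 = 7/1 = 7, a_1 = floor((25 + 25)/7) = 7.
  m_2 = 7*7 - 25 = 24, d_2 = (632 - 24^2)/7 = 56/7 = 8, a_2 = floor((25 + 24)/8) = 6.
  m_3 = 8*6 - 24 = 24, d_3 = (632 - 24^2)/8 = 56/8 = 7, a_3 = floor((25 + 24)/7) = 7.
  m_4 = 7*7 - 24 = 25, d_4 = (632 - 25^2)/7 = 7/7 = 1, a_4 = floor((25 + 25)/1) = 50.
  m_5 = 1*50 - 25 = 25, d_5 = (632 - 25^2)/1 = 7/1 = 7: (m_5, d_5) = (m_1, d_1) = (25, 7), so from here the quotients repeat a_1, ..., a_4; the period length is 4.
So sqrt(632) = [25; (7, 6, 7, 50)] with period length k = 4.
k is even, so the fundamental solution of x^2 - 632y^2 = 1 is (p_{k-1}, q_{k-1}) = (p_3, q_3); compute convergents through index 3.
Convergents (p_i = a_i*p_{i-1} + p_{i-2}, q_i = a_i*q_{i-1} + q_{i-2} with p_{-2}=0, p_{-1}=1, q_{-2}=1, q_{-1}=0):
  i=0: a_0=25, p_0 = 25*1 + 0 = 25, q_0 = 25*0 + 1 = 1.
  i=1: a_1=7, p_1 = 7*25 + 1 = 176, q_1 = 7*1 + 0 = 7.
  i=2: a_2=6, p_2 = 6*176 + 25 = 1081, q_2 = 6*7 + 1 = 43.
  i=3: a_3=7, p_3 = 7*1081 + 176 = 7743, q_3 = 7*43 + 7 = 308.
Check: 7743^2 - 632*308^2 = 59954049 - 59954048 = 1, so (x, y) = (7743, 308) solves the equation, and by the theorem it is the least positive solution.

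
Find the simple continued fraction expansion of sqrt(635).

[25; (5, 50)]

Write x_i = (sqrt(635) + m_i)/d_i with (m_0, d_0) = (0, 1). a_0 = floor(sqrt(635)) = 25, since 25^2 = 625 <= 635 < 676 = 26^2.
Iterate m_{i+1} = d_i*a_i - m_i, d_{i+1} = (635 - m_{i+1}^2)/d_i, a_{i+1} = floor((a_0 + m_{i+1})/d_{i+1}):
  m_1 = 1*25 - 0 = 25, d_1 = (635 - 25^2)/1 = 10/1 = 10, a_1 = floor((25 + 25)/10) = 5.
  m_2 = 10*5 - 25 = 25, d_2 = (635 - 25^2)/10 = 10/10 = 1, a_2 = floor((25 + 25)/1) = 50.
  m_3 = 1*50 - 25 = 25, d_3 = (635 - 25^2)/1 = 10/1 = 10: (m_3, d_3) = (m_1, d_1) = (25, 10), so from here the quotients repeat a_1, a_2; the period length is 2.
Hence the expansion of sqrt(635) is a_0 = 25 followed by the repeating block 5, 50 (period 2).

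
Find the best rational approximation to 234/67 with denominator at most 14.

7/2

Expand x = 234/67 as a continued fraction with the Euclidean algorithm:
  234 = 3*67 + 33, so a_0 = 3.
  67 = 2*33 + 1, so a_1 = 2.
  33 = 33*1 + 0, so a_2 = 33.
so x = [3; 2, 33].
Convergents (p_i = a_i*p_{i-1} + p_{i-2}, q_i = a_i*q_{i-1} + q_{i-2} with p_{-2}=0, p_{-1}=1, q_{-2}=1, q_{-1}=0), until the denominator exceeds 14:
  i=0: a_0=3, p_0 = 3*1 + 0 = 3, q_0 = 3*0 + 1 = 1.
  i=1: a_1=2, p_1 = 2*3 + 1 = 7, q_1 = 2*1 + 0 = 2.
  i=2: a_2=33, p_2 = 33*7 + 3 = 234, q_2 = 33*2 + 1 = 67.
q_2 = 67 > 14, so the last convergent with denominator <= 14 is p_1/q_1 = 7/2.
The closest fraction with denominator <= 14 is either p_1/q_1 or the intermediate fraction (k*p_1 + p_0)/(k*q_1 + q_0) with the largest k >= 1 whose denominator stays <= 14; these approach x as k grows, and every other convergent or intermediate fraction in range is farther away.
Largest k: floor((14 - q_0)/q_1) = floor((14 - 1)/2) = 6.
That gives (6*7 + 3)/(6*2 + 1) = 45/13.
Compare the errors: |x - 7/2| = |234*2 - 7*67|/(67*2) = 1/134, and |x - 45/13| = |234*13 - 45*67|/(67*13) = 27/871.
Cross-multiplying, 1*871 = 871 < 3618 = 27*134, so 1/134 is smaller: the convergent 7/2 is closer to x than 45/13.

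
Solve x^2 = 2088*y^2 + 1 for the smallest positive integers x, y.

(x, y) = (19603, 429)

First expand sqrt(2088) as a continued fraction. With x_i = (sqrt(2088) + m_i)/d_i and (m_0, d_0) = (0, 1): a_0 = floor(sqrt(2088)) = 45, since 45^2 = 2025 <= 2088 < 2116 = 46^2.
Iterate m_{i+1} = d_i*a_i - m_i, d_{i+1} = (2088 - m_{i+1}^2)/d_i, a_{i+1} = floor((a_0 + m_{i+1})/d_{i+1}):
  m_1 = 1*45 - 0 = 45, d_1 = (2088 - 45^2)/1 = 63/1 = 63, a_1 = floor((45 + 45)/63) = 1.
  m_2 = 63*1 - 45 = 18, d_2 = (2088 - 18^2)/63 = 1764/63 = 28, a_2 = floor((45 + 18)/28) = 2.
  m_3 = 28*2 - 18 = 38, d_3 = (2088 - 38^2)/28 = 644/28 = 23, a_3 = floor((45 + 38)/23) = 3.
  m_4 = 23*3 - 38 = 31, d_4 = (2088 - 31^2)/23 = 1127/23 = 49, a_4 = floor((45 + 31)/49) = 1.
  m_5 = 49*1 - 31 = 18, d_5 = (2088 - 18^2)/49 = 1764/49 = 36, a_5 = floor((45 + 18)/36) = 1.
  m_6 = 36*1 - 18 = 18, d_6 = (2088 - 18^2)/36 = 1764/36 = 49, a_6 = floor((45 + 18)/49) = 1.
  m_7 = 49*1 - 18 = 31, d_7 = (2088 - 31^2)/49 = 1127/49 = 23, a_7 = floor((45 + 31)/23) = 3.
  m_8 = 23*3 - 31 = 38, d_8 = (2088 - 38^2)/23 = 644/23 = 28, a_8 = floor((45 + 38)/28) = 2.
  m_9 = 28*2 - 38 = 18, d_9 = (2088 - 18^2)/28 = 1764/28 = 63, a_9 = floor((45 + 18)/63) = 1.
  m_10 = 63*1 - 18 = 45, d_10 = (2088 - 45^2)/63 = 63/63 = 1, a_10 = floor((45 + 45)/1) = 90.
  m_11 = 1*90 - 45 = 45, d_11 = (2088 - 45^2)/1 = 63/1 = 63: (m_11, d_11) = (m_1, d_1) = (45, 63), so from here the quotients repeat a_1, ..., a_10; the period length is 10.
So sqrt(2088) = [45; (1, 2, 3, 1, 1, 1, 3, 2, 1, 90)] with period length k = 10.
k is even, so the fundamental solution of x^2 - 2088y^2 = 1 is (p_{k-1}, q_{k-1}) = (p_9, q_9); compute convergents through index 9.
Convergents (p_i = a_i*p_{i-1} + p_{i-2}, q_i = a_i*q_{i-1} + q_{i-2} with p_{-2}=0, p_{-1}=1, q_{-2}=1, q_{-1}=0):
  i=0: a_0=45, p_0 = 45*1 + 0 = 45, q_0 = 45*0 + 1 = 1.
  i=1: a_1=1, p_1 = 1*45 + 1 = 46, q_1 = 1*1 + 0 = 1.
  i=2: a_2=2, p_2 = 2*46 + 45 = 137, q_2 = 2*1 + 1 = 3.
  i=3: a_3=3, p_3 = 3*137 + 46 = 457, q_3 = 3*3 + 1 = 10.
  i=4: a_4=1, p_4 = 1*457 + 137 = 594, q_4 = 1*10 + 3 = 13.
  i=5: a_5=1, p_5 = 1*594 + 457 = 1051, q_5 = 1*13 + 10 = 23.
  i=6: a_6=1, p_6 = 1*1051 + 594 = 1645, q_6 = 1*23 + 13 = 36.
  i=7: a_7=3, p_7 = 3*1645 + 1051 = 5986, q_7 = 3*36 + 23 = 131.
  i=8: a_8=2, p_8 = 2*5986 + 1645 = 13617, q_8 = 2*131 + 36 = 298.
  i=9: a_9=1, p_9 = 1*13617 + 5986 = 19603, q_9 = 1*298 + 131 = 429.
Check: 19603^2 - 2088*429^2 = 384277609 - 384277608 = 1, so (x, y) = (19603, 429) solves the equation, and by the theorem it is the least positive solution.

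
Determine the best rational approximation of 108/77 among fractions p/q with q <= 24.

7/5

Expand x = 108/77 as a continued fraction with the Euclidean algorithm:
  108 = 1*77 + 31, so a_0 = 1.
  77 = 2*31 + 15, so a_1 = 2.
  31 = 2*15 + 1, so a_2 = 2.
  15 = 15*1 + 0, so a_3 = 15.
so x = [1; 2, 2, 15].
Convergents (p_i = a_i*p_{i-1} + p_{i-2}, q_i = a_i*q_{i-1} + q_{i-2} with p_{-2}=0, p_{-1}=1, q_{-2}=1, q_{-1}=0), until the denominator exceeds 24:
  i=0: a_0=1, p_0 = 1*1 + 0 = 1, q_0 = 1*0 + 1 = 1.
  i=1: a_1=2, p_1 = 2*1 + 1 = 3, q_1 = 2*1 + 0 = 2.
  i=2: a_2=2, p_2 = 2*3 + 1 = 7, q_2 = 2*2 + 1 = 5.
  i=3: a_3=15, p_3 = 15*7 + 3 = 108, q_3 = 15*5 + 2 = 77.
q_3 = 77 > 24, so the last convergent with denominator <= 24 is p_2/q_2 = 7/5.
The closest fraction with denominator <= 24 is either p_2/q_2 or the intermediate fraction (k*p_2 + p_1)/(k*q_2 + q_1) with the largest k >= 1 whose denominator stays <= 24; these approach x as k grows, and every other convergent or intermediate fraction in range is farther away.
Largest k: floor((24 - q_1)/q_2) = floor((24 - 2)/5) = 4.
That gives (4*7 + 3)/(4*5 + 2) = 31/22.
Compare the errors: |x - 7/5| = |108*5 - 7*77|/(77*5) = 1/385, and |x - 31/22| = |108*22 - 31*77|/(77*22) = 11/1694.
Cross-multiplying, 1*1694 = 1694 < 4235 = 11*385, so 1/385 is smaller: the convergent 7/5 is closer to x than 31/22.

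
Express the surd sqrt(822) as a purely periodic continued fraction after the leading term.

[28; (1, 2, 28, 2, 1, 56)]

Write x_i = (sqrt(822) + m_i)/d_i with (m_0, d_0) = (0, 1). a_0 = floor(sqrt(822)) = 28, since 28^2 = 784 <= 822 < 841 = 29^2.
Iterate m_{i+1} = d_i*a_i - m_i, d_{i+1} = (822 - m_{i+1}^2)/d_i, a_{i+1} = floor((a_0 + m_{i+1})/d_{i+1}):
  m_1 = 1*28 - 0 = 28, d_1 = (822 - 28^2)/1 = 38/1 = 38, a_1 = floor((28 + 28)/38) = 1.
  m_2 = 38*1 - 28 = 10, d_2 = (822 - 10^2)/38 = 722/38 = 19, a_2 = floor((28 + 10)/19) = 2.
  m_3 = 19*2 - 10 = 28, d_3 = (822 - 28^2)/19 = 38/19 = 2, a_3 = floor((28 + 28)/2) = 28.
  m_4 = 2*28 - 28 = 28, d_4 = (822 - 28^2)/2 = 38/2 = 19, a_4 = floor((28 + 28)/19) = 2.
  m_5 = 19*2 - 28 = 10, d_5 = (822 - 10^2)/19 = 722/19 = 38, a_5 = floor((28 + 10)/38) = 1.
  m_6 = 38*1 - 10 = 28, d_6 = (822 - 28^2)/38 = 38/38 = 1, a_6 = floor((28 + 28)/1) = 56.
  m_7 = 1*56 - 28 = 28, d_7 = (822 - 28^2)/1 = 38/1 = 38: (m_7, d_7) = (m_1, d_1) = (28, 38), so from here the quotients repeat a_1, ..., a_6; the period length is 6.
Hence the expansion of sqrt(822) is a_0 = 28 followed by the repeating block 1, 2, 28, 2, 1, 56 (period 6).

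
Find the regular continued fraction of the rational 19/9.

Run the Euclidean algorithm on 19 and 9; the successive quotients are the partial quotients a_0, a_1, ... (each step inverts the fractional part left over by the previous one):
  19 = 2*9 + 1, so a_0 = 2.
  9 = 9*1 + 0, so a_1 = 9.
The remainder reaches 0 after 2 divisions, so the expansion has 2 partial quotients, read off in order.

[2; 9]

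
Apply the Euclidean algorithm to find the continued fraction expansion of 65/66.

Run the Euclidean algorithm on 65 and 66; the successive quotients are the partial quotients a_0, a_1, ... (each step inverts the fractional part left over by the previous one):
  65 = 0*66 + 65, so a_0 = 0.
  66 = 1*65 + 1, so a_1 = 1.
  65 = 65*1 + 0, so a_2 = 65.
The remainder reaches 0 after 3 divisions, so the expansion has 3 partial quotients, read off in order.

[0; 1, 65]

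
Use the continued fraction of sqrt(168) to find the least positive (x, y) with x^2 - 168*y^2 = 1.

(x, y) = (13, 1)

First expand sqrt(168) as a continued fraction. With x_i = (sqrt(168) + m_i)/d_i and (m_0, d_0) = (0, 1): a_0 = floor(sqrt(168)) = 12, since 12^2 = 144 <= 168 < 169 = 13^2.
Iterate m_{i+1} = d_i*a_i - m_i, d_{i+1} = (168 - m_{i+1}^2)/d_i, a_{i+1} = floor((a_0 + m_{i+1})/d_{i+1}):
  m_1 = 1*12 - 0 = 12, d_1 = (168 - 12^2)/1 = 24/1 = 24, a_1 = floor((12 + 12)/24) = 1.
  m_2 = 24*1 - 12 = 12, d_2 = (168 - 12^2)/24 = 24/24 = 1, a_2 = floor((12 + 12)/1) = 24.
  m_3 = 1*24 - 12 = 12, d_3 = (168 - 12^2)/1 = 24/1 = 24: (m_3, d_3) = (m_1, d_1) = (12, 24), so from here the quotients repeat a_1, a_2; the period length is 2.
So sqrt(168) = [12; (1, 24)] with period length k = 2.
k is even, so the fundamental solution of x^2 - 168y^2 = 1 is (p_{k-1}, q_{k-1}) = (p_1, q_1); compute convergents through index 1.
Convergents (p_i = a_i*p_{i-1} + p_{i-2}, q_i = a_i*q_{i-1} + q_{i-2} with p_{-2}=0, p_{-1}=1, q_{-2}=1, q_{-1}=0):
  i=0: a_0=12, p_0 = 12*1 + 0 = 12, q_0 = 12*0 + 1 = 1.
  i=1: a_1=1, p_1 = 1*12 + 1 = 13, q_1 = 1*1 + 0 = 1.
Check: 13^2 - 168*1^2 = 169 - 168 = 1, so (x, y) = (13, 1) solves the equation, and by the theorem it is the least positive solution.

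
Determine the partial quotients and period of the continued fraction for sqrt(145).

[12; (24)]

Write x_i = (sqrt(145) + m_i)/d_i with (m_0, d_0) = (0, 1). a_0 = floor(sqrt(145)) = 12, since 12^2 = 144 <= 145 < 169 = 13^2.
Iterate m_{i+1} = d_i*a_i - m_i, d_{i+1} = (145 - m_{i+1}^2)/d_i, a_{i+1} = floor((a_0 + m_{i+1})/d_{i+1}):
  m_1 = 1*12 - 0 = 12, d_1 = (145 - 12^2)/1 = 1/1 = 1, a_1 = floor((12 + 12)/1) = 24.
  m_2 = 1*24 - 12 = 12, d_2 = (145 - 12^2)/1 = 1/1 = 1: (m_2, d_2) = (m_1, d_1) = (12, 1), so from here the quotient a_1 repeats; the period length is 1.
Hence the expansion of sqrt(145) is a_0 = 12 followed by the repeating block 24 (period 1).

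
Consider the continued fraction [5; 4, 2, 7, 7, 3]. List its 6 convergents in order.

5/1, 21/4, 47/9, 350/67, 2497/478, 7841/1501

Using the convergent recurrence p_i = a_i*p_{i-1} + p_{i-2}, q_i = a_i*q_{i-1} + q_{i-2} with p_{-2}=0, p_{-1}=1, q_{-2}=1, q_{-1}=0:
  i=0: a_0=5, p_0 = 5*1 + 0 = 5, q_0 = 5*0 + 1 = 1.
  i=1: a_1=4, p_1 = 4*5 + 1 = 21, q_1 = 4*1 + 0 = 4.
  i=2: a_2=2, p_2 = 2*21 + 5 = 47, q_2 = 2*4 + 1 = 9.
  i=3: a_3=7, p_3 = 7*47 + 21 = 350, q_3 = 7*9 + 4 = 67.
  i=4: a_4=7, p_4 = 7*350 + 47 = 2497, q_4 = 7*67 + 9 = 478.
  i=5: a_5=3, p_5 = 3*2497 + 350 = 7841, q_5 = 3*478 + 67 = 1501.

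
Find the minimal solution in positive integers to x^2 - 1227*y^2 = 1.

First expand sqrt(1227) as a continued fraction. With x_i = (sqrt(1227) + m_i)/d_i and (m_0, d_0) = (0, 1): a_0 = floor(sqrt(1227)) = 35, since 35^2 = 1225 <= 1227 < 1296 = 36^2.
Iterate m_{i+1} = d_i*a_i - m_i, d_{i+1} = (1227 - m_{i+1}^2)/d_i, a_{i+1} = floor((a_0 + m_{i+1})/d_{i+1}):
  m_1 = 1*35 - 0 = 35, d_1 = (1227 - 35^2)/1 = 2/1 = 2, a_1 = floor((35 + 35)/2) = 35.
  m_2 = 2*35 - 35 = 35, d_2 = (1227 - 35^2)/2 = 2/2 = 1, a_2 = floor((35 + 35)/1) = 70.
  m_3 = 1*70 - 35 = 35, d_3 = (1227 - 35^2)/1 = 2/1 = 2: (m_3, d_3) = (m_1, d_1) = (35, 2), so from here the quotients repeat a_1, a_2; the period length is 2.
So sqrt(1227) = [35; (35, 70)] with period length k = 2.
k is even, so the fundamental solution of x^2 - 1227y^2 = 1 is (p_{k-1}, q_{k-1}) = (p_1, q_1); compute convergents through index 1.
Convergents (p_i = a_i*p_{i-1} + p_{i-2}, q_i = a_i*q_{i-1} + q_{i-2} with p_{-2}=0, p_{-1}=1, q_{-2}=1, q_{-1}=0):
  i=0: a_0=35, p_0 = 35*1 + 0 = 35, q_0 = 35*0 + 1 = 1.
  i=1: a_1=35, p_1 = 35*35 + 1 = 1226, q_1 = 35*1 + 0 = 35.
Check: 1226^2 - 1227*35^2 = 1503076 - 1503075 = 1, so (x, y) = (1226, 35) solves the equation, and by the theorem it is the least positive solution.

(x, y) = (1226, 35)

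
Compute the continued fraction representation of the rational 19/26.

[0; 1, 2, 1, 2, 2]

Run the Euclidean algorithm on 19 and 26; the successive quotients are the partial quotients a_0, a_1, ... (each step inverts the fractional part left over by the previous one):
  19 = 0*26 + 19, so a_0 = 0.
  26 = 1*19 + 7, so a_1 = 1.
  19 = 2*7 + 5, so a_2 = 2.
  7 = 1*5 + 2, so a_3 = 1.
  5 = 2*2 + 1, so a_4 = 2.
  2 = 2*1 + 0, so a_5 = 2.
The remainder reaches 0 after 6 divisions, so the expansion has 6 partial quotients, read off in order.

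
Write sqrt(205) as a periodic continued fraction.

Write x_i = (sqrt(205) + m_i)/d_i with (m_0, d_0) = (0, 1). a_0 = floor(sqrt(205)) = 14, since 14^2 = 196 <= 205 < 225 = 15^2.
Iterate m_{i+1} = d_i*a_i - m_i, d_{i+1} = (205 - m_{i+1}^2)/d_i, a_{i+1} = floor((a_0 + m_{i+1})/d_{i+1}):
  m_1 = 1*14 - 0 = 14, d_1 = (205 - 14^2)/1 = 9/1 = 9, a_1 = floor((14 + 14)/9) = 3.
  m_2 = 9*3 - 14 = 13, d_2 = (205 - 13^2)/9 = 36/9 = 4, a_2 = floor((14 + 13)/4) = 6.
  m_3 = 4*6 - 13 = 11, d_3 = (205 - 11^2)/4 = 84/4 = 21, a_3 = floor((14 + 11)/21) = 1.
  m_4 = 21*1 - 11 = 10, d_4 = (205 - 10^2)/21 = 105/21 = 5, a_4 = floor((14 + 10)/5) = 4.
  m_5 = 5*4 - 10 = 10, d_5 = (205 - 10^2)/5 = 105/5 = 21, a_5 = floor((14 + 10)/21) = 1.
  m_6 = 21*1 - 10 = 11, d_6 = (205 - 11^2)/21 = 84/21 = 4, a_6 = floor((14 + 11)/4) = 6.
  m_7 = 4*6 - 11 = 13, d_7 = (205 - 13^2)/4 = 36/4 = 9, a_7 = floor((14 + 13)/9) = 3.
  m_8 = 9*3 - 13 = 14, d_8 = (205 - 14^2)/9 = 9/9 = 1, a_8 = floor((14 + 14)/1) = 28.
  m_9 = 1*28 - 14 = 14, d_9 = (205 - 14^2)/1 = 9/1 = 9: (m_9, d_9) = (m_1, d_1) = (14, 9), so from here the quotients repeat a_1, ..., a_8; the period length is 8.
Hence the expansion of sqrt(205) is a_0 = 14 followed by the repeating block 3, 6, 1, 4, 1, 6, 3, 28 (period 8).

[14; (3, 6, 1, 4, 1, 6, 3, 28)]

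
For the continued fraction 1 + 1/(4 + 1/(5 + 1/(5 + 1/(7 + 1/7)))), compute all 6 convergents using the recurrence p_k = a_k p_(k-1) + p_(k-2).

1/1, 5/4, 26/21, 135/109, 971/784, 6932/5597

Using the convergent recurrence p_i = a_i*p_{i-1} + p_{i-2}, q_i = a_i*q_{i-1} + q_{i-2} with p_{-2}=0, p_{-1}=1, q_{-2}=1, q_{-1}=0:
  i=0: a_0=1, p_0 = 1*1 + 0 = 1, q_0 = 1*0 + 1 = 1.
  i=1: a_1=4, p_1 = 4*1 + 1 = 5, q_1 = 4*1 + 0 = 4.
  i=2: a_2=5, p_2 = 5*5 + 1 = 26, q_2 = 5*4 + 1 = 21.
  i=3: a_3=5, p_3 = 5*26 + 5 = 135, q_3 = 5*21 + 4 = 109.
  i=4: a_4=7, p_4 = 7*135 + 26 = 971, q_4 = 7*109 + 21 = 784.
  i=5: a_5=7, p_5 = 7*971 + 135 = 6932, q_5 = 7*784 + 109 = 5597.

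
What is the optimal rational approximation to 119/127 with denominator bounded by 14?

Expand x = 119/127 as a continued fraction with the Euclidean algorithm:
  119 = 0*127 + 119, so a_0 = 0.
  127 = 1*119 + 8, so a_1 = 1.
  119 = 14*8 + 7, so a_2 = 14.
  8 = 1*7 + 1, so a_3 = 1.
  7 = 7*1 + 0, so a_4 = 7.
so x = [0; 1, 14, 1, 7].
Convergents (p_i = a_i*p_{i-1} + p_{i-2}, q_i = a_i*q_{i-1} + q_{i-2} with p_{-2}=0, p_{-1}=1, q_{-2}=1, q_{-1}=0), until the denominator exceeds 14:
  i=0: a_0=0, p_0 = 0*1 + 0 = 0, q_0 = 0*0 + 1 = 1.
  i=1: a_1=1, p_1 = 1*0 + 1 = 1, q_1 = 1*1 + 0 = 1.
  i=2: a_2=14, p_2 = 14*1 + 0 = 14, q_2 = 14*1 + 1 = 15.
q_2 = 15 > 14, so the last convergent with denominator <= 14 is p_1/q_1 = 1/1.
The closest fraction with denominator <= 14 is either p_1/q_1 or the intermediate fraction (k*p_1 + p_0)/(k*q_1 + q_0) with the largest k >= 1 whose denominator stays <= 14; these approach x as k grows, and every other convergent or intermediate fraction in range is farther away.
Largest k: floor((14 - q_0)/q_1) = floor((14 - 1)/1) = 13.
That gives (13*1 + 0)/(13*1 + 1) = 13/14.
Compare the errors: |x - 1/1| = |119*1 - 1*127|/(127*1) = 8/127, and |x - 13/14| = |119*14 - 13*127|/(127*14) = 15/1778.
Cross-multiplying, 15*127 = 1905 < 14224 = 8*1778, so 15/1778 is smaller: the intermediate fraction 13/14 is closer to x than 1/1.

13/14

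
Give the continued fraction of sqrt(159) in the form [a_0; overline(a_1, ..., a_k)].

[12; overline(1, 1, 1, 1, 3, 1, 1, 1, 1, 24)]

Write x_i = (sqrt(159) + m_i)/d_i with (m_0, d_0) = (0, 1). a_0 = floor(sqrt(159)) = 12, since 12^2 = 144 <= 159 < 169 = 13^2.
Iterate m_{i+1} = d_i*a_i - m_i, d_{i+1} = (159 - m_{i+1}^2)/d_i, a_{i+1} = floor((a_0 + m_{i+1})/d_{i+1}):
  m_1 = 1*12 - 0 = 12, d_1 = (159 - 12^2)/1 = 15/1 = 15, a_1 = floor((12 + 12)/15) = 1.
  m_2 = 15*1 - 12 = 3, d_2 = (159 - 3^2)/15 = 150/15 = 10, a_2 = floor((12 + 3)/10) = 1.
  m_3 = 10*1 - 3 = 7, d_3 = (159 - 7^2)/10 = 110/10 = 11, a_3 = floor((12 + 7)/11) = 1.
  m_4 = 11*1 - 7 = 4, d_4 = (159 - 4^2)/11 = 143/11 = 13, a_4 = floor((12 + 4)/13) = 1.
  m_5 = 13*1 - 4 = 9, d_5 = (159 - 9^2)/13 = 78/13 = 6, a_5 = floor((12 + 9)/6) = 3.
  m_6 = 6*3 - 9 = 9, d_6 = (159 - 9^2)/6 = 78/6 = 13, a_6 = floor((12 + 9)/13) = 1.
  m_7 = 13*1 - 9 = 4, d_7 = (159 - 4^2)/13 = 143/13 = 11, a_7 = floor((12 + 4)/11) = 1.
  m_8 = 11*1 - 4 = 7, d_8 = (159 - 7^2)/11 = 110/11 = 10, a_8 = floor((12 + 7)/10) = 1.
  m_9 = 10*1 - 7 = 3, d_9 = (159 - 3^2)/10 = 150/10 = 15, a_9 = floor((12 + 3)/15) = 1.
  m_10 = 15*1 - 3 = 12, d_10 = (159 - 12^2)/15 = 15/15 = 1, a_10 = floor((12 + 12)/1) = 24.
  m_11 = 1*24 - 12 = 12, d_11 = (159 - 12^2)/1 = 15/1 = 15: (m_11, d_11) = (m_1, d_1) = (12, 15), so from here the quotients repeat a_1, ..., a_10; the period length is 10.
Hence the expansion of sqrt(159) is a_0 = 12 followed by the repeating block 1, 1, 1, 1, 3, 1, 1, 1, 1, 24 (period 10).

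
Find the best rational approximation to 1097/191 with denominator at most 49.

Expand x = 1097/191 as a continued fraction with the Euclidean algorithm:
  1097 = 5*191 + 142, so a_0 = 5.
  191 = 1*142 + 49, so a_1 = 1.
  142 = 2*49 + 44, so a_2 = 2.
  49 = 1*44 + 5, so a_3 = 1.
  44 = 8*5 + 4, so a_4 = 8.
  5 = 1*4 + 1, so a_5 = 1.
  4 = 4*1 + 0, so a_6 = 4.
so x = [5; 1, 2, 1, 8, 1, 4].
Convergents (p_i = a_i*p_{i-1} + p_{i-2}, q_i = a_i*q_{i-1} + q_{i-2} with p_{-2}=0, p_{-1}=1, q_{-2}=1, q_{-1}=0), until the denominator exceeds 49:
  i=0: a_0=5, p_0 = 5*1 + 0 = 5, q_0 = 5*0 + 1 = 1.
  i=1: a_1=1, p_1 = 1*5 + 1 = 6, q_1 = 1*1 + 0 = 1.
  i=2: a_2=2, p_2 = 2*6 + 5 = 17, q_2 = 2*1 + 1 = 3.
  i=3: a_3=1, p_3 = 1*17 + 6 = 23, q_3 = 1*3 + 1 = 4.
  i=4: a_4=8, p_4 = 8*23 + 17 = 201, q_4 = 8*4 + 3 = 35.
  i=5: a_5=1, p_5 = 1*201 + 23 = 224, q_5 = 1*35 + 4 = 39.
  i=6: a_6=4, p_6 = 4*224 + 201 = 1097, q_6 = 4*39 + 35 = 191.
q_6 = 191 > 49, so the last convergent with denominator <= 49 is p_5/q_5 = 224/39.
The closest fraction with denominator <= 49 is either p_5/q_5 or the intermediate fraction (k*p_5 + p_4)/(k*q_5 + q_4) with the largest k >= 1 whose denominator stays <= 49; these approach x as k grows, and every other convergent or intermediate fraction in range is farther away.
Largest k: floor((49 - q_4)/q_5) = floor((49 - 35)/39) = 0.
Since k = 0, no intermediate fraction beyond p_5/q_5 has denominator <= 49, so the convergent 224/39 is the closest (its error is |1097*39 - 224*191|/(191*39) = 1/7449).

224/39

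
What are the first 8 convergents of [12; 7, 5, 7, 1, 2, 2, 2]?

12/1, 85/7, 437/36, 3144/259, 3581/295, 10306/849, 24193/1993, 58692/4835

Using the convergent recurrence p_i = a_i*p_{i-1} + p_{i-2}, q_i = a_i*q_{i-1} + q_{i-2} with p_{-2}=0, p_{-1}=1, q_{-2}=1, q_{-1}=0:
  i=0: a_0=12, p_0 = 12*1 + 0 = 12, q_0 = 12*0 + 1 = 1.
  i=1: a_1=7, p_1 = 7*12 + 1 = 85, q_1 = 7*1 + 0 = 7.
  i=2: a_2=5, p_2 = 5*85 + 12 = 437, q_2 = 5*7 + 1 = 36.
  i=3: a_3=7, p_3 = 7*437 + 85 = 3144, q_3 = 7*36 + 7 = 259.
  i=4: a_4=1, p_4 = 1*3144 + 437 = 3581, q_4 = 1*259 + 36 = 295.
  i=5: a_5=2, p_5 = 2*3581 + 3144 = 10306, q_5 = 2*295 + 259 = 849.
  i=6: a_6=2, p_6 = 2*10306 + 3581 = 24193, q_6 = 2*849 + 295 = 1993.
  i=7: a_7=2, p_7 = 2*24193 + 10306 = 58692, q_7 = 2*1993 + 849 = 4835.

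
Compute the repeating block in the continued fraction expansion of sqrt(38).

Write x_i = (sqrt(38) + m_i)/d_i with (m_0, d_0) = (0, 1). a_0 = floor(sqrt(38)) = 6, since 6^2 = 36 <= 38 < 49 = 7^2.
Iterate m_{i+1} = d_i*a_i - m_i, d_{i+1} = (38 - m_{i+1}^2)/d_i, a_{i+1} = floor((a_0 + m_{i+1})/d_{i+1}):
  m_1 = 1*6 - 0 = 6, d_1 = (38 - 6^2)/1 = 2/1 = 2, a_1 = floor((6 + 6)/2) = 6.
  m_2 = 2*6 - 6 = 6, d_2 = (38 - 6^2)/2 = 2/2 = 1, a_2 = floor((6 + 6)/1) = 12.
  m_3 = 1*12 - 6 = 6, d_3 = (38 - 6^2)/1 = 2/1 = 2: (m_3, d_3) = (m_1, d_1) = (6, 2), so from here the quotients repeat a_1, a_2; the period length is 2.
Hence the expansion of sqrt(38) is a_0 = 6 followed by the repeating block 6, 12 (period 2).

[6; (6, 12)]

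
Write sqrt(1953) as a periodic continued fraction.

Write x_i = (sqrt(1953) + m_i)/d_i with (m_0, d_0) = (0, 1). a_0 = floor(sqrt(1953)) = 44, since 44^2 = 1936 <= 1953 < 2025 = 45^2.
Iterate m_{i+1} = d_i*a_i - m_i, d_{i+1} = (1953 - m_{i+1}^2)/d_i, a_{i+1} = floor((a_0 + m_{i+1})/d_{i+1}):
  m_1 = 1*44 - 0 = 44, d_1 = (1953 - 44^2)/1 = 17/1 = 17, a_1 = floor((44 + 44)/17) = 5.
  m_2 = 17*5 - 44 = 41, d_2 = (1953 - 41^2)/17 = 272/17 = 16, a_2 = floor((44 + 41)/16) = 5.
  m_3 = 16*5 - 41 = 39, d_3 = (1953 - 39^2)/16 = 432/16 = 27, a_3 = floor((44 + 39)/27) = 3.
  m_4 = 27*3 - 39 = 42, d_4 = (1953 - 42^2)/27 = 189/27 = 7, a_4 = floor((44 + 42)/7) = 12.
  m_5 = 7*12 - 42 = 42, d_5 = (1953 - 42^2)/7 = 189/7 = 27, a_5 = floor((44 + 42)/27) = 3.
  m_6 = 27*3 - 42 = 39, d_6 = (1953 - 39^2)/27 = 432/27 = 16, a_6 = floor((44 + 39)/16) = 5.
  m_7 = 16*5 - 39 = 41, d_7 = (1953 - 41^2)/16 = 272/16 = 17, a_7 = floor((44 + 41)/17) = 5.
  m_8 = 17*5 - 41 = 44, d_8 = (1953 - 44^2)/17 = 17/17 = 1, a_8 = floor((44 + 44)/1) = 88.
  m_9 = 1*88 - 44 = 44, d_9 = (1953 - 44^2)/1 = 17/1 = 17: (m_9, d_9) = (m_1, d_1) = (44, 17), so from here the quotients repeat a_1, ..., a_8; the period length is 8.
Hence the expansion of sqrt(1953) is a_0 = 44 followed by the repeating block 5, 5, 3, 12, 3, 5, 5, 88 (period 8).

[44; (5, 5, 3, 12, 3, 5, 5, 88)]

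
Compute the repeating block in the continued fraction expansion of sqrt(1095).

Write x_i = (sqrt(1095) + m_i)/d_i with (m_0, d_0) = (0, 1). a_0 = floor(sqrt(1095)) = 33, since 33^2 = 1089 <= 1095 < 1156 = 34^2.
Iterate m_{i+1} = d_i*a_i - m_i, d_{i+1} = (1095 - m_{i+1}^2)/d_i, a_{i+1} = floor((a_0 + m_{i+1})/d_{i+1}):
  m_1 = 1*33 - 0 = 33, d_1 = (1095 - 33^2)/1 = 6/1 = 6, a_1 = floor((33 + 33)/6) = 11.
  m_2 = 6*11 - 33 = 33, d_2 = (1095 - 33^2)/6 = 6/6 = 1, a_2 = floor((33 + 33)/1) = 66.
  m_3 = 1*66 - 33 = 33, d_3 = (1095 - 33^2)/1 = 6/1 = 6: (m_3, d_3) = (m_1, d_1) = (33, 6), so from here the quotients repeat a_1, a_2; the period length is 2.
Hence the expansion of sqrt(1095) is a_0 = 33 followed by the repeating block 11, 66 (period 2).

[33; (11, 66)]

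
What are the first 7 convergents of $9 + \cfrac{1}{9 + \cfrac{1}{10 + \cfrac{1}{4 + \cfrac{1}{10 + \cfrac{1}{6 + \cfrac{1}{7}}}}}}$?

Using the convergent recurrence p_i = a_i*p_{i-1} + p_{i-2}, q_i = a_i*q_{i-1} + q_{i-2} with p_{-2}=0, p_{-1}=1, q_{-2}=1, q_{-1}=0:
  i=0: a_0=9, p_0 = 9*1 + 0 = 9, q_0 = 9*0 + 1 = 1.
  i=1: a_1=9, p_1 = 9*9 + 1 = 82, q_1 = 9*1 + 0 = 9.
  i=2: a_2=10, p_2 = 10*82 + 9 = 829, q_2 = 10*9 + 1 = 91.
  i=3: a_3=4, p_3 = 4*829 + 82 = 3398, q_3 = 4*91 + 9 = 373.
  i=4: a_4=10, p_4 = 10*3398 + 829 = 34809, q_4 = 10*373 + 91 = 3821.
  i=5: a_5=6, p_5 = 6*34809 + 3398 = 212252, q_5 = 6*3821 + 373 = 23299.
  i=6: a_6=7, p_6 = 7*212252 + 34809 = 1520573, q_6 = 7*23299 + 3821 = 166914.

9/1, 82/9, 829/91, 3398/373, 34809/3821, 212252/23299, 1520573/166914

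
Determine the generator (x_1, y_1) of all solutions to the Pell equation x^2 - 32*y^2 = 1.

First expand sqrt(32) as a continued fraction. With x_i = (sqrt(32) + m_i)/d_i and (m_0, d_0) = (0, 1): a_0 = floor(sqrt(32)) = 5, since 5^2 = 25 <= 32 < 36 = 6^2.
Iterate m_{i+1} = d_i*a_i - m_i, d_{i+1} = (32 - m_{i+1}^2)/d_i, a_{i+1} = floor((a_0 + m_{i+1})/d_{i+1}):
  m_1 = 1*5 - 0 = 5, d_1 = (32 - 5^2)/1 = 7/1 = 7, a_1 = floor((5 + 5)/7) = 1.
  m_2 = 7*1 - 5 = 2, d_2 = (32 - 2^2)/7 = 28/7 = 4, a_2 = floor((5 + 2)/4) = 1.
  m_3 = 4*1 - 2 = 2, d_3 = (32 - 2^2)/4 = 28/4 = 7, a_3 = floor((5 + 2)/7) = 1.
  m_4 = 7*1 - 2 = 5, d_4 = (32 - 5^2)/7 = 7/7 = 1, a_4 = floor((5 + 5)/1) = 10.
  m_5 = 1*10 - 5 = 5, d_5 = (32 - 5^2)/1 = 7/1 = 7: (m_5, d_5) = (m_1, d_1) = (5, 7), so from here the quotients repeat a_1, ..., a_4; the period length is 4.
So sqrt(32) = [5; (1, 1, 1, 10)] with period length k = 4.
k is even, so the fundamental solution of x^2 - 32y^2 = 1 is (p_{k-1}, q_{k-1}) = (p_3, q_3); compute convergents through index 3.
Convergents (p_i = a_i*p_{i-1} + p_{i-2}, q_i = a_i*q_{i-1} + q_{i-2} with p_{-2}=0, p_{-1}=1, q_{-2}=1, q_{-1}=0):
  i=0: a_0=5, p_0 = 5*1 + 0 = 5, q_0 = 5*0 + 1 = 1.
  i=1: a_1=1, p_1 = 1*5 + 1 = 6, q_1 = 1*1 + 0 = 1.
  i=2: a_2=1, p_2 = 1*6 + 5 = 11, q_2 = 1*1 + 1 = 2.
  i=3: a_3=1, p_3 = 1*11 + 6 = 17, q_3 = 1*2 + 1 = 3.
Check: 17^2 - 32*3^2 = 289 - 288 = 1, so (x, y) = (17, 3) solves the equation, and by the theorem it is the least positive solution.

(x, y) = (17, 3)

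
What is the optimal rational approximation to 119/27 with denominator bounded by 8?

22/5

Expand x = 119/27 as a continued fraction with the Euclidean algorithm:
  119 = 4*27 + 11, so a_0 = 4.
  27 = 2*11 + 5, so a_1 = 2.
  11 = 2*5 + 1, so a_2 = 2.
  5 = 5*1 + 0, so a_3 = 5.
so x = [4; 2, 2, 5].
Convergents (p_i = a_i*p_{i-1} + p_{i-2}, q_i = a_i*q_{i-1} + q_{i-2} with p_{-2}=0, p_{-1}=1, q_{-2}=1, q_{-1}=0), until the denominator exceeds 8:
  i=0: a_0=4, p_0 = 4*1 + 0 = 4, q_0 = 4*0 + 1 = 1.
  i=1: a_1=2, p_1 = 2*4 + 1 = 9, q_1 = 2*1 + 0 = 2.
  i=2: a_2=2, p_2 = 2*9 + 4 = 22, q_2 = 2*2 + 1 = 5.
  i=3: a_3=5, p_3 = 5*22 + 9 = 119, q_3 = 5*5 + 2 = 27.
q_3 = 27 > 8, so the last convergent with denominator <= 8 is p_2/q_2 = 22/5.
The closest fraction with denominator <= 8 is either p_2/q_2 or the intermediate fraction (k*p_2 + p_1)/(k*q_2 + q_1) with the largest k >= 1 whose denominator stays <= 8; these approach x as k grows, and every other convergent or intermediate fraction in range is farther away.
Largest k: floor((8 - q_1)/q_2) = floor((8 - 2)/5) = 1.
That gives (1*22 + 9)/(1*5 + 2) = 31/7.
Compare the errors: |x - 22/5| = |119*5 - 22*27|/(27*5) = 1/135, and |x - 31/7| = |119*7 - 31*27|/(27*7) = 4/189.
Cross-multiplying, 1*189 = 189 < 540 = 4*135, so 1/135 is smaller: the convergent 22/5 is closer to x than 31/7.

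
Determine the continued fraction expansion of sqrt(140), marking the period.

Write x_i = (sqrt(140) + m_i)/d_i with (m_0, d_0) = (0, 1). a_0 = floor(sqrt(140)) = 11, since 11^2 = 121 <= 140 < 144 = 12^2.
Iterate m_{i+1} = d_i*a_i - m_i, d_{i+1} = (140 - m_{i+1}^2)/d_i, a_{i+1} = floor((a_0 + m_{i+1})/d_{i+1}):
  m_1 = 1*11 - 0 = 11, d_1 = (140 - 11^2)/1 = 19/1 = 19, a_1 = floor((11 + 11)/19) = 1.
  m_2 = 19*1 - 11 = 8, d_2 = (140 - 8^2)/19 = 76/19 = 4, a_2 = floor((11 + 8)/4) = 4.
  m_3 = 4*4 - 8 = 8, d_3 = (140 - 8^2)/4 = 76/4 = 19, a_3 = floor((11 + 8)/19) = 1.
  m_4 = 19*1 - 8 = 11, d_4 = (140 - 11^2)/19 = 19/19 = 1, a_4 = floor((11 + 11)/1) = 22.
  m_5 = 1*22 - 11 = 11, d_5 = (140 - 11^2)/1 = 19/1 = 19: (m_5, d_5) = (m_1, d_1) = (11, 19), so from here the quotients repeat a_1, ..., a_4; the period length is 4.
Hence the expansion of sqrt(140) is a_0 = 11 followed by the repeating block 1, 4, 1, 22 (period 4).

[11; (1, 4, 1, 22)]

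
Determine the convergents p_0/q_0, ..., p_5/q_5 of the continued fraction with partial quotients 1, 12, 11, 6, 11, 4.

1/1, 13/12, 144/133, 877/810, 9791/9043, 40041/36982

Using the convergent recurrence p_i = a_i*p_{i-1} + p_{i-2}, q_i = a_i*q_{i-1} + q_{i-2} with p_{-2}=0, p_{-1}=1, q_{-2}=1, q_{-1}=0:
  i=0: a_0=1, p_0 = 1*1 + 0 = 1, q_0 = 1*0 + 1 = 1.
  i=1: a_1=12, p_1 = 12*1 + 1 = 13, q_1 = 12*1 + 0 = 12.
  i=2: a_2=11, p_2 = 11*13 + 1 = 144, q_2 = 11*12 + 1 = 133.
  i=3: a_3=6, p_3 = 6*144 + 13 = 877, q_3 = 6*133 + 12 = 810.
  i=4: a_4=11, p_4 = 11*877 + 144 = 9791, q_4 = 11*810 + 133 = 9043.
  i=5: a_5=4, p_5 = 4*9791 + 877 = 40041, q_5 = 4*9043 + 810 = 36982.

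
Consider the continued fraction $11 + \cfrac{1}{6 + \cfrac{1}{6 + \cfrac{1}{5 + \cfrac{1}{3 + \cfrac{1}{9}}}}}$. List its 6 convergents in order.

11/1, 67/6, 413/37, 2132/191, 6809/610, 63413/5681

Using the convergent recurrence p_i = a_i*p_{i-1} + p_{i-2}, q_i = a_i*q_{i-1} + q_{i-2} with p_{-2}=0, p_{-1}=1, q_{-2}=1, q_{-1}=0:
  i=0: a_0=11, p_0 = 11*1 + 0 = 11, q_0 = 11*0 + 1 = 1.
  i=1: a_1=6, p_1 = 6*11 + 1 = 67, q_1 = 6*1 + 0 = 6.
  i=2: a_2=6, p_2 = 6*67 + 11 = 413, q_2 = 6*6 + 1 = 37.
  i=3: a_3=5, p_3 = 5*413 + 67 = 2132, q_3 = 5*37 + 6 = 191.
  i=4: a_4=3, p_4 = 3*2132 + 413 = 6809, q_4 = 3*191 + 37 = 610.
  i=5: a_5=9, p_5 = 9*6809 + 2132 = 63413, q_5 = 9*610 + 191 = 5681.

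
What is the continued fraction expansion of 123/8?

Run the Euclidean algorithm on 123 and 8; the successive quotients are the partial quotients a_0, a_1, ... (each step inverts the fractional part left over by the previous one):
  123 = 15*8 + 3, so a_0 = 15.
  8 = 2*3 + 2, so a_1 = 2.
  3 = 1*2 + 1, so a_2 = 1.
  2 = 2*1 + 0, so a_3 = 2.
The remainder reaches 0 after 4 divisions, so the expansion has 4 partial quotients, read off in order.

[15; 2, 1, 2]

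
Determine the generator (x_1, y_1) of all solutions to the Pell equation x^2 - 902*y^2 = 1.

First expand sqrt(902) as a continued fraction. With x_i = (sqrt(902) + m_i)/d_i and (m_0, d_0) = (0, 1): a_0 = floor(sqrt(902)) = 30, since 30^2 = 900 <= 902 < 961 = 31^2.
Iterate m_{i+1} = d_i*a_i - m_i, d_{i+1} = (902 - m_{i+1}^2)/d_i, a_{i+1} = floor((a_0 + m_{i+1})/d_{i+1}):
  m_1 = 1*30 - 0 = 30, d_1 = (902 - 30^2)/1 = 2/1 = 2, a_1 = floor((30 + 30)/2) = 30.
  m_2 = 2*30 - 30 = 30, d_2 = (902 - 30^2)/2 = 2/2 = 1, a_2 = floor((30 + 30)/1) = 60.
  m_3 = 1*60 - 30 = 30, d_3 = (902 - 30^2)/1 = 2/1 = 2: (m_3, d_3) = (m_1, d_1) = (30, 2), so from here the quotients repeat a_1, a_2; the period length is 2.
So sqrt(902) = [30; (30, 60)] with period length k = 2.
k is even, so the fundamental solution of x^2 - 902y^2 = 1 is (p_{k-1}, q_{k-1}) = (p_1, q_1); compute convergents through index 1.
Convergents (p_i = a_i*p_{i-1} + p_{i-2}, q_i = a_i*q_{i-1} + q_{i-2} with p_{-2}=0, p_{-1}=1, q_{-2}=1, q_{-1}=0):
  i=0: a_0=30, p_0 = 30*1 + 0 = 30, q_0 = 30*0 + 1 = 1.
  i=1: a_1=30, p_1 = 30*30 + 1 = 901, q_1 = 30*1 + 0 = 30.
Check: 901^2 - 902*30^2 = 811801 - 811800 = 1, so (x, y) = (901, 30) solves the equation, and by the theorem it is the least positive solution.

(x, y) = (901, 30)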